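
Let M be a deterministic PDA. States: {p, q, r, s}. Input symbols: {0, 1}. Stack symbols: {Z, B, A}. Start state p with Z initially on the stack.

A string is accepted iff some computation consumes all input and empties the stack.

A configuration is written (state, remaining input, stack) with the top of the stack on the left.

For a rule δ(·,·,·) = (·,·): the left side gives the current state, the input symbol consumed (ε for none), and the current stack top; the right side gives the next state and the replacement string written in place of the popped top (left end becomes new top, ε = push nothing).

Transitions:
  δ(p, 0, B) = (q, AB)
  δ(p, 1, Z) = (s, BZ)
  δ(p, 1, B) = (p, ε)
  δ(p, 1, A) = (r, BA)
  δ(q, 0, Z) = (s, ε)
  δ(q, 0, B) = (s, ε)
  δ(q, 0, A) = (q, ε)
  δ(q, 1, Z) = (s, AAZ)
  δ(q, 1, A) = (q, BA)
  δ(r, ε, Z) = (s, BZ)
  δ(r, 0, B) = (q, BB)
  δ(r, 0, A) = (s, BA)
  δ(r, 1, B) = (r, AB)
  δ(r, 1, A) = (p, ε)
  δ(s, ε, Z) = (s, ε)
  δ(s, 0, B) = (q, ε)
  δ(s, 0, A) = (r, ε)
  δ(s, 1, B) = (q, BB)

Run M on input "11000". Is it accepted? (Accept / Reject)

Accept

(p, 11000, Z) ⊢ (s, 1000, BZ) ⊢ (q, 000, BBZ) ⊢ (s, 00, BZ) ⊢ (q, 0, Z) ⊢ (s, ε, ε)
All input consumed and the stack is empty.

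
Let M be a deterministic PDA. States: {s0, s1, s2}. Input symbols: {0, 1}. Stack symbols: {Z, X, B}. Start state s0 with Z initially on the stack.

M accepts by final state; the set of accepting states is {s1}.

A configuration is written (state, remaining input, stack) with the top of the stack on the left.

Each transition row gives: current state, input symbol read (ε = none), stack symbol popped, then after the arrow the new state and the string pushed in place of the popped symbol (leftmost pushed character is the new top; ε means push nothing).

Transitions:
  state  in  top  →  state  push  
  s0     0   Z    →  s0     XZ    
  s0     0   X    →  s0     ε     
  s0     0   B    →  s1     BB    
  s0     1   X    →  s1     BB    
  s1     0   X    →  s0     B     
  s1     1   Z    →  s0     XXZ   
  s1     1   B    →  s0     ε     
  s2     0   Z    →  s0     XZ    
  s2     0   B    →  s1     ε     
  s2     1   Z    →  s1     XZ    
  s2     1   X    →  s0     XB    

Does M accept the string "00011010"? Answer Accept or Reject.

(s0, 00011010, Z)
  read 0, top Z: go to s0, push XZ → (s0, 0011010, XZ)
  read 0, top X: go to s0, push ε → (s0, 011010, Z)
  read 0, top Z: go to s0, push XZ → (s0, 11010, XZ)
  read 1, top X: go to s1, push BB → (s1, 1010, BBZ)
  read 1, top B: go to s0, push ε → (s0, 010, BZ)
  read 0, top B: go to s1, push BB → (s1, 10, BBZ)
  read 1, top B: go to s0, push ε → (s0, 0, BZ)
  read 0, top B: go to s1, push BB → (s1, ε, BBZ)
All input consumed; state s1 ∈ F.

Accept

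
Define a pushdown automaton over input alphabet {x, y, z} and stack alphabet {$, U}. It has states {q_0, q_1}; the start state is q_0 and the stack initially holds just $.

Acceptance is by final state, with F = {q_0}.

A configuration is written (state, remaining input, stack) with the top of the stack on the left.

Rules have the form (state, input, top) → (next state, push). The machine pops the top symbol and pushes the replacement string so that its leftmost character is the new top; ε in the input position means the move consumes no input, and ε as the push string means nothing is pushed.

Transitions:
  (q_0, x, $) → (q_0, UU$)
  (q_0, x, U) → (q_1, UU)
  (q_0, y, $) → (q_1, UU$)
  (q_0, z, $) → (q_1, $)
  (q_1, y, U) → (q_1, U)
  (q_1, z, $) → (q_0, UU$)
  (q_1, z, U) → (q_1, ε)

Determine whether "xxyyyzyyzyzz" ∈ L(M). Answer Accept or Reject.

One accepting computation: (q_0, xxyyyzyyzyzz, $) ⊢ (q_0, xyyyzyyzyzz, UU$) ⊢ (q_1, yyyzyyzyzz, UUU$) ⊢ (q_1, yyzyyzyzz, UUU$) ⊢ (q_1, yzyyzyzz, UUU$) ⊢ (q_1, zyyzyzz, UUU$) ⊢ (q_1, yyzyzz, UU$) ⊢ (q_1, yzyzz, UU$) ⊢ (q_1, zyzz, UU$) ⊢ (q_1, yzz, U$) ⊢ (q_1, zz, U$) ⊢ (q_1, z, $) ⊢ (q_0, ε, UU$)
All input consumed and state q_0 ∈ F.

Accept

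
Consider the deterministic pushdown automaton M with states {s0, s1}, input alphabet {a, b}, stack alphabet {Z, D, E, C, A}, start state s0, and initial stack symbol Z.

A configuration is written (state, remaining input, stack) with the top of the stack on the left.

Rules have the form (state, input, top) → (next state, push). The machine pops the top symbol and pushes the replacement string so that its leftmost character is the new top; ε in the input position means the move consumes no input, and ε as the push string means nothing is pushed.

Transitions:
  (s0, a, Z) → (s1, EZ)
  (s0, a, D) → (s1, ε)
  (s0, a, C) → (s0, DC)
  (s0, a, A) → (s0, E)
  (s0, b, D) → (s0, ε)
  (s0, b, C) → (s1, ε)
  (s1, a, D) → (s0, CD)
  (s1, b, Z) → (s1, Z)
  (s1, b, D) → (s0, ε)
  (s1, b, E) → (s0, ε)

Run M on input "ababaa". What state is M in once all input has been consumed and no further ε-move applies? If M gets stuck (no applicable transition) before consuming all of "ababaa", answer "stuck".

stuck

(s0, ababaa, Z)
  read a, top Z: go to s1, push EZ → (s1, babaa, EZ)
  read b, top E: go to s0, push ε → (s0, abaa, Z)
  read a, top Z: go to s1, push EZ → (s1, baa, EZ)
  read b, top E: go to s0, push ε → (s0, aa, Z)
  read a, top Z: go to s1, push EZ → (s1, a, EZ)
No transition for (s1, a, top E); M blocks with input a remaining.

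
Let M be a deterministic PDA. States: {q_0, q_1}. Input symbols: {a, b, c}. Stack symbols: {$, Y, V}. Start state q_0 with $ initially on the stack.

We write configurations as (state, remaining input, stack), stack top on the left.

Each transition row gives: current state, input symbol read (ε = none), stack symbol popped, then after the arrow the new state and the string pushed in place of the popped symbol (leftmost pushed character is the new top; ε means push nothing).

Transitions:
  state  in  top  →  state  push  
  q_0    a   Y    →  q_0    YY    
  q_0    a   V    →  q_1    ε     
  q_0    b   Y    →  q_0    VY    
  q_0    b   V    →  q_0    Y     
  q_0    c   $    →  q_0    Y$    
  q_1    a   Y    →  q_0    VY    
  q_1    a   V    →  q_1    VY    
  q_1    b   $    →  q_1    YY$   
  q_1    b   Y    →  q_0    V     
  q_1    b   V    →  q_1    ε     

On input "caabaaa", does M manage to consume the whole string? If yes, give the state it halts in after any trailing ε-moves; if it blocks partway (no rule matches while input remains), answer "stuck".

q_1

(q_0, caabaaa, $)
  read c, top $: go to q_0, push Y$ → (q_0, aabaaa, Y$)
  read a, top Y: go to q_0, push YY → (q_0, abaaa, YY$)
  read a, top Y: go to q_0, push YY → (q_0, baaa, YYY$)
  read b, top Y: go to q_0, push VY → (q_0, aaa, VYYY$)
  read a, top V: go to q_1, push ε → (q_1, aa, YYY$)
  read a, top Y: go to q_0, push VY → (q_0, a, VYYY$)
  read a, top V: go to q_1, push ε → (q_1, ε, YYY$)
All input consumed; M is in state q_1.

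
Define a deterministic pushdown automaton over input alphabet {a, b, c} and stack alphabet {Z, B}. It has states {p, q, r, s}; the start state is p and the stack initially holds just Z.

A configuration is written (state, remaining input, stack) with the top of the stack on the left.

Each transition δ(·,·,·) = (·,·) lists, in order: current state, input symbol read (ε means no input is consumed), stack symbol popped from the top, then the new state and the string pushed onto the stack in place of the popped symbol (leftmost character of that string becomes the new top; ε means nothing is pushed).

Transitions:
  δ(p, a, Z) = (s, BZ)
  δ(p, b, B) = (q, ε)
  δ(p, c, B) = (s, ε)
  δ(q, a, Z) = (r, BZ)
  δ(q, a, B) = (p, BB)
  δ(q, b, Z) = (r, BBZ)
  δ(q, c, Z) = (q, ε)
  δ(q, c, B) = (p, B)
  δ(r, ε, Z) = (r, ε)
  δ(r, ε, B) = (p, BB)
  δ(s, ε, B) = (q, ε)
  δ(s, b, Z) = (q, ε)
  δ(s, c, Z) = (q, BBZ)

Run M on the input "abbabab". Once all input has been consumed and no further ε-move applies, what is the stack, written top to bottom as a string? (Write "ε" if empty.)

BBZ

(p, abbabab, Z) ⊢ (s, bbabab, BZ) ⊢ (q, bbabab, Z) ⊢ (r, babab, BBZ) ⊢ (p, babab, BBBZ) ⊢ (q, abab, BBZ) ⊢ (p, bab, BBBZ) ⊢ (q, ab, BBZ) ⊢ (p, b, BBBZ) ⊢ (q, ε, BBZ)
All input consumed in state q with stack BBZ.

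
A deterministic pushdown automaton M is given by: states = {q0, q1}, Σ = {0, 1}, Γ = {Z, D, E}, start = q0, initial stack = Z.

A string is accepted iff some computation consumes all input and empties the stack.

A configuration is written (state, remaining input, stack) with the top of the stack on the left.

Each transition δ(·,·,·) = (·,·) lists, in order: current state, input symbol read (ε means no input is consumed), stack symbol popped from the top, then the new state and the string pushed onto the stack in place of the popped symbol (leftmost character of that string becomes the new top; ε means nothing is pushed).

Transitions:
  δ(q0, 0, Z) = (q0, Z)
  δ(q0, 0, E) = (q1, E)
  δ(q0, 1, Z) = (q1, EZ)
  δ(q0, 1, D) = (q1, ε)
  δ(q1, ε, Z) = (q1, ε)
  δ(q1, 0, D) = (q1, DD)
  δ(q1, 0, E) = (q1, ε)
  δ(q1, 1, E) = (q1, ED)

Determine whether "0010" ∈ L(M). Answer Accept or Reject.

(q0, 0010, Z)
  read 0, top Z: go to q0, push Z → (q0, 010, Z)
  read 0, top Z: go to q0, push Z → (q0, 10, Z)
  read 1, top Z: go to q1, push EZ → (q1, 0, EZ)
  read 0, top E: go to q1, push ε → (q1, ε, Z)
  ε-move, top Z: go to q1, push ε → (q1, ε, ε)
All input consumed and the stack is empty.

Accept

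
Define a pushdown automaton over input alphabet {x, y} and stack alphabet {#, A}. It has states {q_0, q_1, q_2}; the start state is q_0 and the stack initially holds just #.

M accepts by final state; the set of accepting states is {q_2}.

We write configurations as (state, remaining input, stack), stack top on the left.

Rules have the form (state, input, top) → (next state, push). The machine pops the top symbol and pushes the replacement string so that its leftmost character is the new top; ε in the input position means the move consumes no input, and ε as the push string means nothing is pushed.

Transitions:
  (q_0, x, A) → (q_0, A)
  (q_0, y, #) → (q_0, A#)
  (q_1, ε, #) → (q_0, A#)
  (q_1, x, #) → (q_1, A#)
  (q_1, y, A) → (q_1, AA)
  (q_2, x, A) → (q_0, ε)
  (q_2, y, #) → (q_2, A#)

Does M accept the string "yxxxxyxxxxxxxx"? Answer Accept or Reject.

No computation consumes all input and reaches a final state.

Reject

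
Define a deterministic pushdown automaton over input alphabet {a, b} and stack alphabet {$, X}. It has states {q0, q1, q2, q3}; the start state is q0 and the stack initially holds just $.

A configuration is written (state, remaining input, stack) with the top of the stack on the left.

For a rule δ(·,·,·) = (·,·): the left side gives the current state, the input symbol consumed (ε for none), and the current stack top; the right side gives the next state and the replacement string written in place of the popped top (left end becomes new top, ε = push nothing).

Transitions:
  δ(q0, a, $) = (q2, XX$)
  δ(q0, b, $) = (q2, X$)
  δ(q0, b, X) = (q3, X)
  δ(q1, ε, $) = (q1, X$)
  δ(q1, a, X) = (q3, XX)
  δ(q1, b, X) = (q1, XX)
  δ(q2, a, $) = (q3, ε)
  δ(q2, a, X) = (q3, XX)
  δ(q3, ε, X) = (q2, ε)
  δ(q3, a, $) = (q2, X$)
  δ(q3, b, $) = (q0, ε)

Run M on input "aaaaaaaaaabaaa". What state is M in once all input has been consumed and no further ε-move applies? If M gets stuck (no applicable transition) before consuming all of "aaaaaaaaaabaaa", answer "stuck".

(q0, aaaaaaaaaabaaa, $)
  read a, top $: go to q2, push XX$ → (q2, aaaaaaaaabaaa, XX$)
  read a, top X: go to q3, push XX → (q3, aaaaaaaabaaa, XXX$)
  ε-move, top X: go to q2, push ε → (q2, aaaaaaaabaaa, XX$)
  read a, top X: go to q3, push XX → (q3, aaaaaaabaaa, XXX$)
  ε-move, top X: go to q2, push ε → (q2, aaaaaaabaaa, XX$)
  read a, top X: go to q3, push XX → (q3, aaaaaabaaa, XXX$)
  ε-move, top X: go to q2, push ε → (q2, aaaaaabaaa, XX$)
  read a, top X: go to q3, push XX → (q3, aaaaabaaa, XXX$)
  ε-move, top X: go to q2, push ε → (q2, aaaaabaaa, XX$)
  read a, top X: go to q3, push XX → (q3, aaaabaaa, XXX$)
  ε-move, top X: go to q2, push ε → (q2, aaaabaaa, XX$)
  read a, top X: go to q3, push XX → (q3, aaabaaa, XXX$)
  ε-move, top X: go to q2, push ε → (q2, aaabaaa, XX$)
  read a, top X: go to q3, push XX → (q3, aabaaa, XXX$)
  ε-move, top X: go to q2, push ε → (q2, aabaaa, XX$)
  read a, top X: go to q3, push XX → (q3, abaaa, XXX$)
  ε-move, top X: go to q2, push ε → (q2, abaaa, XX$)
  read a, top X: go to q3, push XX → (q3, baaa, XXX$)
  ε-move, top X: go to q2, push ε → (q2, baaa, XX$)
No transition for (q2, b, top X); M blocks with input baaa remaining.

stuck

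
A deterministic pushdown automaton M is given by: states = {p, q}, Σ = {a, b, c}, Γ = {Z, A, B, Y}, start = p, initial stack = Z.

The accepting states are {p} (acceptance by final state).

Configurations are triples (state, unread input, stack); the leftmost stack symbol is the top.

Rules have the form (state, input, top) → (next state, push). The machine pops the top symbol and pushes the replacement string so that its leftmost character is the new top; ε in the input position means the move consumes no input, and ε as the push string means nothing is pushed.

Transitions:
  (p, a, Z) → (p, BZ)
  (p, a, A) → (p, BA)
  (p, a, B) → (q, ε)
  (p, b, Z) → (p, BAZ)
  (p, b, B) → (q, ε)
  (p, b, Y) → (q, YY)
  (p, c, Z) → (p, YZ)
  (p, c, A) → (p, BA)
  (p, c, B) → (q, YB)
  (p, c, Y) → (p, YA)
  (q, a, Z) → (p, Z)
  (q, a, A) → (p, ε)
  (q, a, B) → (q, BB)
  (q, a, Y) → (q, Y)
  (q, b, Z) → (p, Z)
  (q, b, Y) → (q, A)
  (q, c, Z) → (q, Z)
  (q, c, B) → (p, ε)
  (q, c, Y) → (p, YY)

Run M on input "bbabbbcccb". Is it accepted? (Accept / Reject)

Reject

(p, bbabbbcccb, Z)
  read b, top Z: go to p, push BAZ → (p, babbbcccb, BAZ)
  read b, top B: go to q, push ε → (q, abbbcccb, AZ)
  read a, top A: go to p, push ε → (p, bbbcccb, Z)
  read b, top Z: go to p, push BAZ → (p, bbcccb, BAZ)
  read b, top B: go to q, push ε → (q, bcccb, AZ)
No transition applies at (q, bcccb, AZ); input not fully consumed.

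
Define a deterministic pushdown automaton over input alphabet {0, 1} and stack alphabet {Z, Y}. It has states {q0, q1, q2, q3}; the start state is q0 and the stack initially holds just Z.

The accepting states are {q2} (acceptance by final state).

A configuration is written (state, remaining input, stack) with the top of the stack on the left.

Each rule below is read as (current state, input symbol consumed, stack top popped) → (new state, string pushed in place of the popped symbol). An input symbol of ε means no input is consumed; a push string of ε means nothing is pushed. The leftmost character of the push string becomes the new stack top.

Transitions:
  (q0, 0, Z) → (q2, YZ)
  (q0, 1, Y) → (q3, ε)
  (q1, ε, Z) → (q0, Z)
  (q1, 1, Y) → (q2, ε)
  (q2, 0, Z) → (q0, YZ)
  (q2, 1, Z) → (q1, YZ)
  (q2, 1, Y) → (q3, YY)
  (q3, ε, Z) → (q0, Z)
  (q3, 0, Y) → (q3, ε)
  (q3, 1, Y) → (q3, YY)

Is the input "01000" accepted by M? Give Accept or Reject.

(q0, 01000, Z)
  read 0, top Z: go to q2, push YZ → (q2, 1000, YZ)
  read 1, top Y: go to q3, push YY → (q3, 000, YYZ)
  read 0, top Y: go to q3, push ε → (q3, 00, YZ)
  read 0, top Y: go to q3, push ε → (q3, 0, Z)
  ε-move, top Z: go to q0, push Z → (q0, 0, Z)
  read 0, top Z: go to q2, push YZ → (q2, ε, YZ)
All input consumed; state q2 ∈ F.

Accept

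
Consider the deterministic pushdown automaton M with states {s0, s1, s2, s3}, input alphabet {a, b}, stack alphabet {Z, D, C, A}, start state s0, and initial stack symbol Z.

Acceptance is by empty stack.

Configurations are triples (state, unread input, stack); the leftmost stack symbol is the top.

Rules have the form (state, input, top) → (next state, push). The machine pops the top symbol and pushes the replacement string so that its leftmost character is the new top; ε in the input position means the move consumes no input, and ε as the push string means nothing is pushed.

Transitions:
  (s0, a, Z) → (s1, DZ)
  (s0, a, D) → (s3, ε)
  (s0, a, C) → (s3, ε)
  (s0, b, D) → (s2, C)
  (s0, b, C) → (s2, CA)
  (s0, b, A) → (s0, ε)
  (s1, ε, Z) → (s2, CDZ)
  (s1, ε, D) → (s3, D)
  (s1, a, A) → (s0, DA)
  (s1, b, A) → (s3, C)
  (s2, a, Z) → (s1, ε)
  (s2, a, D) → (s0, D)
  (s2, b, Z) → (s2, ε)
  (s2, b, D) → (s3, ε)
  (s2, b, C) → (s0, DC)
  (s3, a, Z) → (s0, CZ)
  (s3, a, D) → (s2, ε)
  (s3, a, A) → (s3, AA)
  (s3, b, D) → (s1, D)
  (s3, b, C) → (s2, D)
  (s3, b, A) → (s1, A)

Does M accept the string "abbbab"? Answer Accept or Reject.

(s0, abbbab, Z)
  read a, top Z: go to s1, push DZ → (s1, bbbab, DZ)
  ε-move, top D: go to s3, push D → (s3, bbbab, DZ)
  read b, top D: go to s1, push D → (s1, bbab, DZ)
  ε-move, top D: go to s3, push D → (s3, bbab, DZ)
  read b, top D: go to s1, push D → (s1, bab, DZ)
  ε-move, top D: go to s3, push D → (s3, bab, DZ)
  read b, top D: go to s1, push D → (s1, ab, DZ)
  ε-move, top D: go to s3, push D → (s3, ab, DZ)
  read a, top D: go to s2, push ε → (s2, b, Z)
  read b, top Z: go to s2, push ε → (s2, ε, ε)
All input consumed and the stack is empty.

Accept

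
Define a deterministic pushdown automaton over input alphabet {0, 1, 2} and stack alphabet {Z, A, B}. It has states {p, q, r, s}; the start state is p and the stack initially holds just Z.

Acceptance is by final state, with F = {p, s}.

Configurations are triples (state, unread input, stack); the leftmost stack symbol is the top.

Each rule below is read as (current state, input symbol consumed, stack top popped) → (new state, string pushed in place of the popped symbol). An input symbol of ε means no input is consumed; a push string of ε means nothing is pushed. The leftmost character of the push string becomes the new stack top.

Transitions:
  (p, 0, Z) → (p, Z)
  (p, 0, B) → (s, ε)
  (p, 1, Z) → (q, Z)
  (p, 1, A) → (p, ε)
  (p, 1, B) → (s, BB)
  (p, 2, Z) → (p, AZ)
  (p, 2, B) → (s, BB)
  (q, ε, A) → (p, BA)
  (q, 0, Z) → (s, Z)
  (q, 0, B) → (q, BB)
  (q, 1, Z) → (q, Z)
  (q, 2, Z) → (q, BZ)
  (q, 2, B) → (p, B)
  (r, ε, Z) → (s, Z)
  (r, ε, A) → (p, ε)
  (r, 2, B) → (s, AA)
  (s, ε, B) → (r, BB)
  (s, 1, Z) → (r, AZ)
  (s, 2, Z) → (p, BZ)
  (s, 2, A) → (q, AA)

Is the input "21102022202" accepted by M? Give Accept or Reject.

Reject

(p, 21102022202, Z) ⊢ (p, 1102022202, AZ) ⊢ (p, 102022202, Z) ⊢ (q, 02022202, Z) ⊢ (s, 2022202, Z) ⊢ (p, 022202, BZ) ⊢ (s, 22202, Z) ⊢ (p, 2202, BZ) ⊢ (s, 202, BBZ) ⊢ (r, 202, BBBZ) ⊢ (s, 02, AABBZ)
No transition applies at (s, 02, AABBZ); input not fully consumed.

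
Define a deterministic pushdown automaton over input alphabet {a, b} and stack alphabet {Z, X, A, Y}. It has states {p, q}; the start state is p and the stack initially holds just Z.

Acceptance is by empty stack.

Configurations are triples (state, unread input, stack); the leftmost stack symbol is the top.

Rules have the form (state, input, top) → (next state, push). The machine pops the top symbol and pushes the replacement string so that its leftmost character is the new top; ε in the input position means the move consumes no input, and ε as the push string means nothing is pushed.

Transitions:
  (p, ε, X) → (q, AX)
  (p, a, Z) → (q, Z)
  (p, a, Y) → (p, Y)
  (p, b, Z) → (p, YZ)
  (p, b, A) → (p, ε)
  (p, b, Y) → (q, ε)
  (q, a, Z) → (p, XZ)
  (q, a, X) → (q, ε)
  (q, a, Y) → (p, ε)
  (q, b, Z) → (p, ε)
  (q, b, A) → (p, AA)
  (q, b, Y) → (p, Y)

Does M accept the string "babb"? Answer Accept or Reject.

(p, babb, Z) ⊢ (p, abb, YZ) ⊢ (p, bb, YZ) ⊢ (q, b, Z) ⊢ (p, ε, ε)
All input consumed and the stack is empty.

Accept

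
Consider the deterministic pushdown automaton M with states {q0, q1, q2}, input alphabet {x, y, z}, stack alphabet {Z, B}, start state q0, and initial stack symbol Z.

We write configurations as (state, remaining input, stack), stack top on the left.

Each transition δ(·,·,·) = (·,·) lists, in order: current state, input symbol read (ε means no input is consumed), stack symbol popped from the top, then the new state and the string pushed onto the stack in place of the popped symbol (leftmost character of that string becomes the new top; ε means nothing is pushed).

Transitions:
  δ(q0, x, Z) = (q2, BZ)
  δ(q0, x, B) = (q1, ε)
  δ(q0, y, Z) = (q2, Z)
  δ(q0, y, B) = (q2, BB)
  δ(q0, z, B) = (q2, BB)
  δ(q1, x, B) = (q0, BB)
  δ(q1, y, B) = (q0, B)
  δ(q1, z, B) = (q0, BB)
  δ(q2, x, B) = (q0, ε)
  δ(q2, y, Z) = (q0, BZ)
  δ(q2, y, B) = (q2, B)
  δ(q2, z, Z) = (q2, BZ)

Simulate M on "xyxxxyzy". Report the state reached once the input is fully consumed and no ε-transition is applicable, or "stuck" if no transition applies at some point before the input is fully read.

q2

(q0, xyxxxyzy, Z)
  read x, top Z: go to q2, push BZ → (q2, yxxxyzy, BZ)
  read y, top B: go to q2, push B → (q2, xxxyzy, BZ)
  read x, top B: go to q0, push ε → (q0, xxyzy, Z)
  read x, top Z: go to q2, push BZ → (q2, xyzy, BZ)
  read x, top B: go to q0, push ε → (q0, yzy, Z)
  read y, top Z: go to q2, push Z → (q2, zy, Z)
  read z, top Z: go to q2, push BZ → (q2, y, BZ)
  read y, top B: go to q2, push B → (q2, ε, BZ)
All input consumed; M is in state q2.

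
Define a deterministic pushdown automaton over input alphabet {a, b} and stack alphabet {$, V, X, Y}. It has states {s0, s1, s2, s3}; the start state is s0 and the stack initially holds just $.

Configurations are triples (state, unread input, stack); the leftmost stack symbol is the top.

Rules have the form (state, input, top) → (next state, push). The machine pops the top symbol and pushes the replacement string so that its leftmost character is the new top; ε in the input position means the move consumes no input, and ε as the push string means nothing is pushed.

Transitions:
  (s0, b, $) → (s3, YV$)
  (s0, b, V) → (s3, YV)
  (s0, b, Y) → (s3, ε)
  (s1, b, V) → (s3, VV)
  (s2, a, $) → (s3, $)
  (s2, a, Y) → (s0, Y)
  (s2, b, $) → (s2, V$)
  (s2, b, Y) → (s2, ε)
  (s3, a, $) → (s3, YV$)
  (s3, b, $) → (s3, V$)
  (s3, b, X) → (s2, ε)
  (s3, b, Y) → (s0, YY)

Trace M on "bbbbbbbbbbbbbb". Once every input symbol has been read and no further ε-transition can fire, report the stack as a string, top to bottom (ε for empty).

YYV$

(s0, bbbbbbbbbbbbbb, $) ⊢ (s3, bbbbbbbbbbbbb, YV$) ⊢ (s0, bbbbbbbbbbbb, YYV$) ⊢ (s3, bbbbbbbbbbb, YV$) ⊢ (s0, bbbbbbbbbb, YYV$) ⊢ (s3, bbbbbbbbb, YV$) ⊢ (s0, bbbbbbbb, YYV$) ⊢ (s3, bbbbbbb, YV$) ⊢ (s0, bbbbbb, YYV$) ⊢ (s3, bbbbb, YV$) ⊢ (s0, bbbb, YYV$) ⊢ (s3, bbb, YV$) ⊢ (s0, bb, YYV$) ⊢ (s3, b, YV$) ⊢ (s0, ε, YYV$)
All input consumed in state s0 with stack YYV$.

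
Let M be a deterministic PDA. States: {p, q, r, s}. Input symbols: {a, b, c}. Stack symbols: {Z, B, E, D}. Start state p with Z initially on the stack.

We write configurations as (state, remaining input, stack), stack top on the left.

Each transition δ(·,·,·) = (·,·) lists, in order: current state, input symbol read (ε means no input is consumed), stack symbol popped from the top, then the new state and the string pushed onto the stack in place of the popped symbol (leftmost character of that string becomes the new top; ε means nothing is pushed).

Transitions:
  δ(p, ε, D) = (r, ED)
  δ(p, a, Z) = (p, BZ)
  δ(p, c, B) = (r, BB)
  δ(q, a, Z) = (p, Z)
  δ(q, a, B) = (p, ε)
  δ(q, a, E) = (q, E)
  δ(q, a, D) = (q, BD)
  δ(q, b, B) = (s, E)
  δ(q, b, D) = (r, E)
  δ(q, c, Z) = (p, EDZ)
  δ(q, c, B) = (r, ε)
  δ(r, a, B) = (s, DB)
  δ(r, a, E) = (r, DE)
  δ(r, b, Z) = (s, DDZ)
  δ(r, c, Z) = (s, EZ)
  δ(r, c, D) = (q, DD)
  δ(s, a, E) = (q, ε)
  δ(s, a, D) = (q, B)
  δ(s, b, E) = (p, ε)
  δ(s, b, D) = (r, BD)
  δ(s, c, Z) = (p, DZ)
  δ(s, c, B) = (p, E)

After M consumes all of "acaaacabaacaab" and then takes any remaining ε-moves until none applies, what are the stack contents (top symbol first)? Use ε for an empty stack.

EBDBBBZ

(p, acaaacabaacaab, Z)
  read a, top Z: go to p, push BZ → (p, caaacabaacaab, BZ)
  read c, top B: go to r, push BB → (r, aaacabaacaab, BBZ)
  read a, top B: go to s, push DB → (s, aacabaacaab, DBBZ)
  read a, top D: go to q, push B → (q, acabaacaab, BBBZ)
  read a, top B: go to p, push ε → (p, cabaacaab, BBZ)
  read c, top B: go to r, push BB → (r, abaacaab, BBBZ)
  read a, top B: go to s, push DB → (s, baacaab, DBBBZ)
  read b, top D: go to r, push BD → (r, aacaab, BDBBBZ)
  read a, top B: go to s, push DB → (s, acaab, DBDBBBZ)
  read a, top D: go to q, push B → (q, caab, BBDBBBZ)
  read c, top B: go to r, push ε → (r, aab, BDBBBZ)
  read a, top B: go to s, push DB → (s, ab, DBDBBBZ)
  read a, top D: go to q, push B → (q, b, BBDBBBZ)
  read b, top B: go to s, push E → (s, ε, EBDBBBZ)
All input consumed in state s with stack EBDBBBZ.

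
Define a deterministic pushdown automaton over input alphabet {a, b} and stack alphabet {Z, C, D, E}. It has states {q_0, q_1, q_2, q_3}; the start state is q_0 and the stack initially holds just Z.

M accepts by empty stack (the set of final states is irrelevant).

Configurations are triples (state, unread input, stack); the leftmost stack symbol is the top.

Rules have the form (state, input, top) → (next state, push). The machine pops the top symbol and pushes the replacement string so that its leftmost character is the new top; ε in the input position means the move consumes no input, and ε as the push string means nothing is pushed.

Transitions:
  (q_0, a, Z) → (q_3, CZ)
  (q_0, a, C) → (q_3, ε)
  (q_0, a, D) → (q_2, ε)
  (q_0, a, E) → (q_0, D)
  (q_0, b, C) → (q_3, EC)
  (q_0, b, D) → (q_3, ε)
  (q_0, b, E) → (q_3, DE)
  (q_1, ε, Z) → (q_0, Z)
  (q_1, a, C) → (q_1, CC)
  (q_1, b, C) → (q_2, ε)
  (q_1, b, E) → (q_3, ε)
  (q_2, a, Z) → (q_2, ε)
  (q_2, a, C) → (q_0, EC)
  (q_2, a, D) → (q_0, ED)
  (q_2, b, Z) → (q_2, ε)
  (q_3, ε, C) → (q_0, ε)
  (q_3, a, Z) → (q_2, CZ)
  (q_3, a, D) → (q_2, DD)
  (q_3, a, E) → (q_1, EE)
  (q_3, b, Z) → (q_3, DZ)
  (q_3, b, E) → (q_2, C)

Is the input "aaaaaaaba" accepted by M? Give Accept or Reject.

(q_0, aaaaaaaba, Z) ⊢ (q_3, aaaaaaba, CZ) ⊢ (q_0, aaaaaaba, Z) ⊢ (q_3, aaaaaba, CZ) ⊢ (q_0, aaaaaba, Z) ⊢ (q_3, aaaaba, CZ) ⊢ (q_0, aaaaba, Z) ⊢ (q_3, aaaba, CZ) ⊢ (q_0, aaaba, Z) ⊢ (q_3, aaba, CZ) ⊢ (q_0, aaba, Z) ⊢ (q_3, aba, CZ) ⊢ (q_0, aba, Z) ⊢ (q_3, ba, CZ) ⊢ (q_0, ba, Z)
No transition applies at (q_0, ba, Z); input not fully consumed.

Reject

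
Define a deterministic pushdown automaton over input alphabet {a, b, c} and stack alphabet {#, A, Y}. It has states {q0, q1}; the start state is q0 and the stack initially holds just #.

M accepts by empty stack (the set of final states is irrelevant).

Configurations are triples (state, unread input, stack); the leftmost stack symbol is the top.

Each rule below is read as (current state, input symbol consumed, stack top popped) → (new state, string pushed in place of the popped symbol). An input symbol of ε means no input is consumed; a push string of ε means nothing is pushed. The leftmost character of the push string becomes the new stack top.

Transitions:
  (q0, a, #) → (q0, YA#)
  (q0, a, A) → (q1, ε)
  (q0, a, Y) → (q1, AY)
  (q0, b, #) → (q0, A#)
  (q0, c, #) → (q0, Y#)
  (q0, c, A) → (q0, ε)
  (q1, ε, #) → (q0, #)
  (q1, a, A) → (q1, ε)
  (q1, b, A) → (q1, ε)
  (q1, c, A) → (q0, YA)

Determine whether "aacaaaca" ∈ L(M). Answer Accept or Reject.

(q0, aacaaaca, #)
  read a, top #: go to q0, push YA# → (q0, acaaaca, YA#)
  read a, top Y: go to q1, push AY → (q1, caaaca, AYA#)
  read c, top A: go to q0, push YA → (q0, aaaca, YAYA#)
  read a, top Y: go to q1, push AY → (q1, aaca, AYAYA#)
  read a, top A: go to q1, push ε → (q1, aca, YAYA#)
No transition applies at (q1, aca, YAYA#); input not fully consumed.

Reject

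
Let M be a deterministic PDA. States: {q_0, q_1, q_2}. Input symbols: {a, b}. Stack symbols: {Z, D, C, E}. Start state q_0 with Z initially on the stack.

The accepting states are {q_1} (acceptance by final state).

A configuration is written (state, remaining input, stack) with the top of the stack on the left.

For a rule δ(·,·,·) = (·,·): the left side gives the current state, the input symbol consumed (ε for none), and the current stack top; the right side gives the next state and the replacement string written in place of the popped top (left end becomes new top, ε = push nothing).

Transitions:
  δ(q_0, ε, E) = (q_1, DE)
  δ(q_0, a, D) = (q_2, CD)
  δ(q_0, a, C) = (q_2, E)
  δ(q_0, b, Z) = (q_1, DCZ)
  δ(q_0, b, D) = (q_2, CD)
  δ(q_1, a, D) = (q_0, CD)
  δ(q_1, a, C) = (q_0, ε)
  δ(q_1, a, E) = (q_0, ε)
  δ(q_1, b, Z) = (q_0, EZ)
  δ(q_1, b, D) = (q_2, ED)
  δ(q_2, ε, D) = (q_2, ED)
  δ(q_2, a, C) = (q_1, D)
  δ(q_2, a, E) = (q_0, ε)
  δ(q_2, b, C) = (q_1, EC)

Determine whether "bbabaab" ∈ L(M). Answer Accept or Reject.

(q_0, bbabaab, Z) ⊢ (q_1, babaab, DCZ) ⊢ (q_2, abaab, EDCZ) ⊢ (q_0, baab, DCZ) ⊢ (q_2, aab, CDCZ) ⊢ (q_1, ab, DDCZ) ⊢ (q_0, b, CDDCZ)
No transition applies at (q_0, b, CDDCZ); input not fully consumed.

Reject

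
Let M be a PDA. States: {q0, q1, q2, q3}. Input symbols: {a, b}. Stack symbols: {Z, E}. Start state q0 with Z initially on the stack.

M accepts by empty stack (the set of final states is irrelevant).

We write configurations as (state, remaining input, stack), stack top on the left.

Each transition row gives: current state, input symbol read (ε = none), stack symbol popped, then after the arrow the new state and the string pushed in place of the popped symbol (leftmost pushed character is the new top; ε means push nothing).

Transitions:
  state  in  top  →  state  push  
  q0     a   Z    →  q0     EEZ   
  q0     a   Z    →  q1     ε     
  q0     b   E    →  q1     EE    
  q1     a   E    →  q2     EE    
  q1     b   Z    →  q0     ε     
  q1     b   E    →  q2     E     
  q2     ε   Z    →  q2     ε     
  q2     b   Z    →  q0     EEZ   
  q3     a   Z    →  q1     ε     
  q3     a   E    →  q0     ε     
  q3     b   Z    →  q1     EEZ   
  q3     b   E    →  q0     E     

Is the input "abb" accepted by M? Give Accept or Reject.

No computation consumes all input and empties the stack.

Reject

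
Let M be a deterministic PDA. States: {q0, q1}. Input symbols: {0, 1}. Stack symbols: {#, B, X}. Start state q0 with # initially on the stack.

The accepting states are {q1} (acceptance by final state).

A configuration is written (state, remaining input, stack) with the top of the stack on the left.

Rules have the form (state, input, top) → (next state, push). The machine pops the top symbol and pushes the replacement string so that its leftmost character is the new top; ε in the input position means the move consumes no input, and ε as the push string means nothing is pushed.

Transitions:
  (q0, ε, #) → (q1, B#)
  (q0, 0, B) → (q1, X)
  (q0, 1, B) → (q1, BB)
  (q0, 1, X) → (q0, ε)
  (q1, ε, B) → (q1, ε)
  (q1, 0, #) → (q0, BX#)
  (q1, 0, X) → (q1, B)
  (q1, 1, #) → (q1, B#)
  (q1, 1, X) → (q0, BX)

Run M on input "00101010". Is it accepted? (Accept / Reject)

(q0, 00101010, #)
  ε-move, top #: go to q1, push B# → (q1, 00101010, B#)
  ε-move, top B: go to q1, push ε → (q1, 00101010, #)
  read 0, top #: go to q0, push BX# → (q0, 0101010, BX#)
  read 0, top B: go to q1, push X → (q1, 101010, XX#)
  read 1, top X: go to q0, push BX → (q0, 01010, BXX#)
  read 0, top B: go to q1, push X → (q1, 1010, XXX#)
  read 1, top X: go to q0, push BX → (q0, 010, BXXX#)
  read 0, top B: go to q1, push X → (q1, 10, XXXX#)
  read 1, top X: go to q0, push BX → (q0, 0, BXXXX#)
  read 0, top B: go to q1, push X → (q1, ε, XXXXX#)
All input consumed; state q1 ∈ F.

Accept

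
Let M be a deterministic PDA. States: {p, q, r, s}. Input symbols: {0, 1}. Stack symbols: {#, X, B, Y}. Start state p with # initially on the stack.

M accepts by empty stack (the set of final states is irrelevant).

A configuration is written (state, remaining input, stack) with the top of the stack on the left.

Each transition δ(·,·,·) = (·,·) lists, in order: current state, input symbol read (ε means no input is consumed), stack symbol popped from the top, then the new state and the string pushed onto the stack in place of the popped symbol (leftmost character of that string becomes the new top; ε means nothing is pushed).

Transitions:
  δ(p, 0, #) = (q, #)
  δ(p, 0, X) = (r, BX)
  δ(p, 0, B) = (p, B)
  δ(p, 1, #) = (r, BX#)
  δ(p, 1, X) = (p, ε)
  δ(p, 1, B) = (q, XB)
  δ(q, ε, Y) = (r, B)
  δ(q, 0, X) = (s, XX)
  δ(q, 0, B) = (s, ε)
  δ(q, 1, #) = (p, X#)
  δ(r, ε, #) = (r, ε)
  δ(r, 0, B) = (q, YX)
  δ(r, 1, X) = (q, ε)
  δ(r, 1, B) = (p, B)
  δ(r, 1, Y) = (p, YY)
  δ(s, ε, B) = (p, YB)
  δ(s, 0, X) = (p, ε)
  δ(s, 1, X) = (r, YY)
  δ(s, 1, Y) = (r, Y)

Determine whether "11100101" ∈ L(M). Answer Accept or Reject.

(p, 11100101, #)
  read 1, top #: go to r, push BX# → (r, 1100101, BX#)
  read 1, top B: go to p, push B → (p, 100101, BX#)
  read 1, top B: go to q, push XB → (q, 00101, XBX#)
  read 0, top X: go to s, push XX → (s, 0101, XXBX#)
  read 0, top X: go to p, push ε → (p, 101, XBX#)
  read 1, top X: go to p, push ε → (p, 01, BX#)
  read 0, top B: go to p, push B → (p, 1, BX#)
  read 1, top B: go to q, push XB → (q, ε, XBX#)
All input consumed; stack is XBX#, not empty, and no further ε-move applies.

Reject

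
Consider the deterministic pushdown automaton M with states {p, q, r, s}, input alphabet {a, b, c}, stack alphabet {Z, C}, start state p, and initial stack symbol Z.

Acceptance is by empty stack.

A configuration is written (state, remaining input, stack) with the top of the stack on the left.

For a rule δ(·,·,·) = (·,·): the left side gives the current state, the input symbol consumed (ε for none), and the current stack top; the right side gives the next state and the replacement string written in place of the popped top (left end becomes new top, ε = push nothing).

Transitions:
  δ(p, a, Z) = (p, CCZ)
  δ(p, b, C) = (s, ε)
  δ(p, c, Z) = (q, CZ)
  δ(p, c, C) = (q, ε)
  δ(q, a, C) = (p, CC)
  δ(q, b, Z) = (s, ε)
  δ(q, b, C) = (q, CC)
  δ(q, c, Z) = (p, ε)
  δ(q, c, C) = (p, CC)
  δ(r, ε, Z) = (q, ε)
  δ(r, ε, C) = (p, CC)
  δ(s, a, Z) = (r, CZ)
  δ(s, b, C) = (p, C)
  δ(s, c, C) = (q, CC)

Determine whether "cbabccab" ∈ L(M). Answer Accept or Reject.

Reject

(p, cbabccab, Z)
  read c, top Z: go to q, push CZ → (q, babccab, CZ)
  read b, top C: go to q, push CC → (q, abccab, CCZ)
  read a, top C: go to p, push CC → (p, bccab, CCCZ)
  read b, top C: go to s, push ε → (s, ccab, CCZ)
  read c, top C: go to q, push CC → (q, cab, CCCZ)
  read c, top C: go to p, push CC → (p, ab, CCCCZ)
No transition applies at (p, ab, CCCCZ); input not fully consumed.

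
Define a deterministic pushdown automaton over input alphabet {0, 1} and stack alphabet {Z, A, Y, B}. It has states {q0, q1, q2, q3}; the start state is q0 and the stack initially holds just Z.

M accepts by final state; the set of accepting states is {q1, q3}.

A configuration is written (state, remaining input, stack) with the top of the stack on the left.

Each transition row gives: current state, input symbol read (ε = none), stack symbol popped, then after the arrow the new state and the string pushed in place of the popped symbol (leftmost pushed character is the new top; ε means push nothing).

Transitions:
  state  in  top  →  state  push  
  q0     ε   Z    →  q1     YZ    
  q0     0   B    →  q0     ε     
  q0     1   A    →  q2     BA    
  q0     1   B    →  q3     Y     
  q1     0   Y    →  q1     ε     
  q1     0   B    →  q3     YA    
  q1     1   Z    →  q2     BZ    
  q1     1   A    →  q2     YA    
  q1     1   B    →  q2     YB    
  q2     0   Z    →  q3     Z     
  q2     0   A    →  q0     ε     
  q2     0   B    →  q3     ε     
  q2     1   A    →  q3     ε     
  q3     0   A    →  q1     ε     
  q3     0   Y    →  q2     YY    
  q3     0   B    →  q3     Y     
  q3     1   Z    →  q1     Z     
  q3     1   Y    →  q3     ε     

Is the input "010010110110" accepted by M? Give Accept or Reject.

Reject

(q0, 010010110110, Z)
  ε-move, top Z: go to q1, push YZ → (q1, 010010110110, YZ)
  read 0, top Y: go to q1, push ε → (q1, 10010110110, Z)
  read 1, top Z: go to q2, push BZ → (q2, 0010110110, BZ)
  read 0, top B: go to q3, push ε → (q3, 010110110, Z)
No transition applies at (q3, 010110110, Z); input not fully consumed.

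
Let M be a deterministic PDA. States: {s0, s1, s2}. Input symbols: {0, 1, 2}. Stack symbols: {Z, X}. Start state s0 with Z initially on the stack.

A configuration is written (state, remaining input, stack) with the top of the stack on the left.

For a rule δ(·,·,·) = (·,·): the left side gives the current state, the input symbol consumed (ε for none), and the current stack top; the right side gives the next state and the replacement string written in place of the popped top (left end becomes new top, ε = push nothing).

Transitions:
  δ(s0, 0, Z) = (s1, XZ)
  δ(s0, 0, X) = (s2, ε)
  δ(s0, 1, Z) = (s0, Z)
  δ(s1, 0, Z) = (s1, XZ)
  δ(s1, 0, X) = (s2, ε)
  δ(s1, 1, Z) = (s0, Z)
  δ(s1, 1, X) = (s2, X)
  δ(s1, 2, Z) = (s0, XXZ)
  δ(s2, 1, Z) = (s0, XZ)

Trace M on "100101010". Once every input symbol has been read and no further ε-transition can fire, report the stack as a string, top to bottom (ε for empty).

(s0, 100101010, Z) ⊢ (s0, 00101010, Z) ⊢ (s1, 0101010, XZ) ⊢ (s2, 101010, Z) ⊢ (s0, 01010, XZ) ⊢ (s2, 1010, Z) ⊢ (s0, 010, XZ) ⊢ (s2, 10, Z) ⊢ (s0, 0, XZ) ⊢ (s2, ε, Z)
All input consumed in state s2 with stack Z.

Z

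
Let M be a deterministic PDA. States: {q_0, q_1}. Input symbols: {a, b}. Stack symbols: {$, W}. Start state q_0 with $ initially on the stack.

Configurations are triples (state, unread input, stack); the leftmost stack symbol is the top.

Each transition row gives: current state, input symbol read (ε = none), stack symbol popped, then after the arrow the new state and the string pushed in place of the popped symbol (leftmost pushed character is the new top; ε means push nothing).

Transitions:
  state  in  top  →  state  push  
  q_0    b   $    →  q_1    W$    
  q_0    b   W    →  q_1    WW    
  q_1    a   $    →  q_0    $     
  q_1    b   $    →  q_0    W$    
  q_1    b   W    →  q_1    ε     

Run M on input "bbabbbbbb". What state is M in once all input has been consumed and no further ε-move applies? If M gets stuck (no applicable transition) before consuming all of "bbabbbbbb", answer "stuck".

q_1

(q_0, bbabbbbbb, $)
  read b, top $: go to q_1, push W$ → (q_1, babbbbbb, W$)
  read b, top W: go to q_1, push ε → (q_1, abbbbbb, $)
  read a, top $: go to q_0, push $ → (q_0, bbbbbb, $)
  read b, top $: go to q_1, push W$ → (q_1, bbbbb, W$)
  read b, top W: go to q_1, push ε → (q_1, bbbb, $)
  read b, top $: go to q_0, push W$ → (q_0, bbb, W$)
  read b, top W: go to q_1, push WW → (q_1, bb, WW$)
  read b, top W: go to q_1, push ε → (q_1, b, W$)
  read b, top W: go to q_1, push ε → (q_1, ε, $)
All input consumed; M is in state q_1.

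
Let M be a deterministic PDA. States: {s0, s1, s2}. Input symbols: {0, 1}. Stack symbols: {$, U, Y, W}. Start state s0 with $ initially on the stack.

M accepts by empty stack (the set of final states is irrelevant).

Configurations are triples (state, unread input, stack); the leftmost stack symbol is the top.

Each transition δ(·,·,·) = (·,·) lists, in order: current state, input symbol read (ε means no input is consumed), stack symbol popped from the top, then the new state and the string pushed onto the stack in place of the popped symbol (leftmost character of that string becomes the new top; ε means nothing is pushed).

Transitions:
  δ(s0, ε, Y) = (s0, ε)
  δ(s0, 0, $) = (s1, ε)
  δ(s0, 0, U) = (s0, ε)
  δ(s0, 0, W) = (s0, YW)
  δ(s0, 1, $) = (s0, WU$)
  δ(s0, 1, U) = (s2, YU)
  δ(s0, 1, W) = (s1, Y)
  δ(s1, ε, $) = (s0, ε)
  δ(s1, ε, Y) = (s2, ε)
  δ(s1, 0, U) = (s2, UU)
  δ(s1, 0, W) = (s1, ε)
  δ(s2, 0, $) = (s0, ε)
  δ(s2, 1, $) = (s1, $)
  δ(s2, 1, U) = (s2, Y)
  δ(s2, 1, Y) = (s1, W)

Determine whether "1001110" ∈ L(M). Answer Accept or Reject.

Accept

(s0, 1001110, $) ⊢ (s0, 001110, WU$) ⊢ (s0, 01110, YWU$) ⊢ (s0, 01110, WU$) ⊢ (s0, 1110, YWU$) ⊢ (s0, 1110, WU$) ⊢ (s1, 110, YU$) ⊢ (s2, 110, U$) ⊢ (s2, 10, Y$) ⊢ (s1, 0, W$) ⊢ (s1, ε, $) ⊢ (s0, ε, ε)
All input consumed and the stack is empty.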